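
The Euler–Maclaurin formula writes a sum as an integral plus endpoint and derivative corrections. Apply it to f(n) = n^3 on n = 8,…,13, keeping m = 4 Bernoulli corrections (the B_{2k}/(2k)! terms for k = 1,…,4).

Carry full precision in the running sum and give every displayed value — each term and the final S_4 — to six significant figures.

S_4 ≈ 7497.00

The integral term ∫_8^13 x^3 dx = 6116.25.
½[f(8) + f(13)] = ½[512.000 + 2197.00] = 1354.50.
Integral + boundary = 7470.75.
Order-1 term: 1/12 · (507.000 − 192.000) = 26.2500.
Partial sum through k=1: 7497.00.
Order-2 term: −1/720 · (6.00000 − 6.00000) = 0.00000.
Partial sum through k=2: 7497.00.
Order-3 term: 1/30240 · (0.00000 − 0.00000) = 0.00000.
Partial sum through k=3: 7497.00.
Order-4 term: −1/1209600 · (0.00000 − 0.00000) = 0.00000.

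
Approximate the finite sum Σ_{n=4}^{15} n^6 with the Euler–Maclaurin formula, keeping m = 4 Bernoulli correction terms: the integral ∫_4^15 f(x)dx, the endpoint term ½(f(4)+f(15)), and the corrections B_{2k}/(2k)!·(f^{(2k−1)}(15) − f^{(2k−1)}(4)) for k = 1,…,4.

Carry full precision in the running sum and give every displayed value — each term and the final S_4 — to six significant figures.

The integral term ∫_4^15 x^6 dx = 2.44061e+07.
Endpoint term: (f(4) + f(15))/2 = (4096.00 + 1.13906e+07)/2 = 5.69736e+06.
Integral + boundary = 3.01035e+07.
k=1: B_{2}/(2)! × [f^{(1)}(15) − f^{(1)}(4)] = 1/12 × (4.55625e+06 − 6144.00) = 379176.
Partial sum through k=1: 3.04827e+07.
k=2: B_{4}/(4)! × [f^{(3)}(15) − f^{(3)}(4)] = −1/720 × (405000 − 7680.00) = -551.833.
Partial sum through k=2: 3.04821e+07.
k=3: B_{6}/(6)! × [f^{(5)}(15) − f^{(5)}(4)] = 1/30240 × (10800.0 − 2880.00) = 0.261905.
Partial sum through k=3: 3.04821e+07.
k=4: B_{8}/(8)! × [f^{(7)}(15) − f^{(7)}(4)] = −1/1209600 × (0.00000 − 0.00000) = 0.00000.

S_4 ≈ 3.04821e+07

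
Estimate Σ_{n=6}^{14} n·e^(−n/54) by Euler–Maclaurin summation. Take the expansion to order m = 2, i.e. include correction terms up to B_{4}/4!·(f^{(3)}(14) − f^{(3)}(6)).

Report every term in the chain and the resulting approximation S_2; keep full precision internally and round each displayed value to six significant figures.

S_2 ≈ 73.9472

The integral term ∫_6^14 x·e^(−x/54) dx = 65.8799.
Endpoint term: (f(6) + f(14))/2 = (5.36904 + 10.8027)/2 = 8.08588.
So far: 73.9658.
Order-1 term: 1/12 · (0.571573 − 0.795413) = -0.0186533.
Partial sum through k=1: 73.9472.
Order-2 term: −1/720 · (0.000725246 − 0.000886520) = 2.23991e-07.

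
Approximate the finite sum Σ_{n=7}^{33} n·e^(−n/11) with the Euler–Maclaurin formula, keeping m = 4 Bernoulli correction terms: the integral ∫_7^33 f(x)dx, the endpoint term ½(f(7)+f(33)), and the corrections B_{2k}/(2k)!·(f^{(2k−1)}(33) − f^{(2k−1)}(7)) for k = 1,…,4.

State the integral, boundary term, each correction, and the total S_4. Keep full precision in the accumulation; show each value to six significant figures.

∫_7^33 x·e^(−x/11) dx evaluates to 80.6873.
Boundary: ½(f(7) + f(33)) = ½(3.70449 + 1.64297) = 2.67373.
Integral + boundary = 83.3610.
Order-1 term: 1/12 · (-0.0995741 − 0.192441) = -0.0243346.
After k=1: 83.3367.
Order-2 term: −1/720 · (0.00000 − 0.0103378) = 1.43580e-05.
After k=2: 83.3367.
Order-3 term: 1/30240 · (6.80105e-06 − 0.000157728) = -4.99097e-09.
After k=3: 83.3367.
Order-4 term: −1/1209600 · (1.12414e-07 − 1.90099e-06) = 1.47865e-12.

S_4 ≈ 83.3367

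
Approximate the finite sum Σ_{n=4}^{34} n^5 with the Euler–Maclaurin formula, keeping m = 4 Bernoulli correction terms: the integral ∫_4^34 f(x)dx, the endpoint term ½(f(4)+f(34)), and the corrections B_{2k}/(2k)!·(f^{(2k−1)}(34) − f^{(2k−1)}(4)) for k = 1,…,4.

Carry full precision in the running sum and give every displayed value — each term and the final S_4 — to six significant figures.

S_4 ≈ 2.80742e+08

∫_4^34 x^5 dx evaluates to 2.57467e+08.
½[f(4) + f(34)] = ½[1024.00 + 4.54354e+07] = 2.27182e+07.
Integral + boundary = 2.80185e+08.
k=1: B_{2}/(2)! × [f^{(1)}(34) − f^{(1)}(4)] = 1/12 × (6.68168e+06 − 1280.00) = 556700.
Running total after k=1: 2.80742e+08.
k=2: B_{4}/(4)! × [f^{(3)}(34) − f^{(3)}(4)] = −1/720 × (69360.0 − 960.000) = -95.0000.
Running total after k=2: 2.80742e+08.
k=3: B_{6}/(6)! × [f^{(5)}(34) − f^{(5)}(4)] = 1/30240 × (120.000 − 120.000) = 0.00000.
Running total after k=3: 2.80742e+08.
k=4: B_{8}/(8)! × [f^{(7)}(34) − f^{(7)}(4)] = −1/1209600 × (0.00000 − 0.00000) = 0.00000.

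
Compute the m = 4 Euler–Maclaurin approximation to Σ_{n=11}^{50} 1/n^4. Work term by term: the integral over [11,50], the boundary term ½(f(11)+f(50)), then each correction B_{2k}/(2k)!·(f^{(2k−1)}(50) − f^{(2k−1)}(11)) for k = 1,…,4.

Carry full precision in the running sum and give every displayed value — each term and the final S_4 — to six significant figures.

S_4 ≈ 0.000284062

The integral term ∫_11^50 1/x^4 dx = 0.000247772.
Boundary: ½(f(11) + f(50)) = ½(6.83013e-05 + 1.60000e-07) = 3.42307e-05.
Integral + boundary = 0.000282002.
k=1: B_{2}/(2)! × [f^{(1)}(50) − f^{(1)}(11)] = 1/12 × (-1.28000e-08 − (-2.48369e-05)) = 2.06867e-06.
Partial sum through k=1: 0.000284071.
k=2: B_{4}/(4)! × [f^{(3)}(50) − f^{(3)}(11)] = −1/720 × (-1.53600e-10 − (-6.15790e-06)) = -8.55242e-09.
Partial sum through k=2: 0.000284062.
k=3: B_{6}/(6)! × [f^{(5)}(50) − f^{(5)}(11)] = 1/30240 × (-3.44064e-12 − (-2.84994e-06)) = 9.42438e-11.
Partial sum through k=3: 0.000284062.
k=4: B_{8}/(8)! × [f^{(7)}(50) − f^{(7)}(11)] = −1/1209600 × (-1.23863e-13 − (-2.11979e-06)) = -1.75247e-12.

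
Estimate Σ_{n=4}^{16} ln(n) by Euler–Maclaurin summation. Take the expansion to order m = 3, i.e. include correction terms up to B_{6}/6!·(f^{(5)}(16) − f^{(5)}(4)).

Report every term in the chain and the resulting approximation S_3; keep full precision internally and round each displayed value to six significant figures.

∫_4^16 ln(x) dx evaluates to 26.8162.
Boundary: ½(f(4) + f(16)) = ½(1.38629 + 2.77259) = 2.07944.
So far: 28.8957.
Order-1 term: 1/12 · (0.0625000 − 0.250000) = -0.0156250.
Partial sum through k=1: 28.8801.
Order-2 term: −1/720 · (0.000488281 − 0.0312500) = 4.27246e-05.
Partial sum through k=2: 28.8801.
Order-3 term: 1/30240 · (2.28882e-05 − 0.0234375) = -7.74293e-07.

S_3 ≈ 28.8801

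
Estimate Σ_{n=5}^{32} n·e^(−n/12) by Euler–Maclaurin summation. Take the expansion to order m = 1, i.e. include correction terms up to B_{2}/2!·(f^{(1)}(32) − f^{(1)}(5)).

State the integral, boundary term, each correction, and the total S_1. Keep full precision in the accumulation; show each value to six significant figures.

Integral: ∫_5^32 x·e^(−x/12) dx = 97.7978.
½[f(5) + f(32)] = ½[3.29620 + 2.22347] = 2.75984.
Running total after boundary: 100.558.
k=1: B_{2}/(2)! × [f^{(1)}(32) − f^{(1)}(5)] = 1/12 × (-0.115806 − 0.384557) = -0.0416969.

S_1 ≈ 100.516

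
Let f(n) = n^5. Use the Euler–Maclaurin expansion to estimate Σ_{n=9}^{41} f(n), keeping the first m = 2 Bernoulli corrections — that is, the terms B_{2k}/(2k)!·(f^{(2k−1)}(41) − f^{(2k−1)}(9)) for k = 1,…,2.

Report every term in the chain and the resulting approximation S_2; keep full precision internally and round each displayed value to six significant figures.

∫_9^41 x^5 dx evaluates to 7.91595e+08.
Boundary: ½(f(9) + f(41)) = ½(59049.0 + 1.15856e+08) = 5.79576e+07.
So far: 8.49553e+08.
Order-1 term: 1/12 · (1.41288e+07 − 32805.0) = 1.17467e+06.
Partial sum through k=1: 8.50728e+08.
Order-2 term: −1/720 · (100860 − 4860.00) = -133.333.

S_2 ≈ 8.50728e+08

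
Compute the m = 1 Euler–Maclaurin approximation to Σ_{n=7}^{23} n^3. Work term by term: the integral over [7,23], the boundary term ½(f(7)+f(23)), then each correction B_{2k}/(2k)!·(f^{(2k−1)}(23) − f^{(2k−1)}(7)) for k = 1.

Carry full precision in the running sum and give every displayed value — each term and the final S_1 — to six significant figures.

Integral: ∫_7^23 x^3 dx = 69360.0.
½[f(7) + f(23)] = ½[343.000 + 12167.0] = 6255.00.
Running total after boundary: 75615.0.
k=1: B_{2}/(2)! × [f^{(1)}(23) − f^{(1)}(7)] = 1/12 × (1587.00 − 147.000) = 120.000.

S_1 ≈ 75735.0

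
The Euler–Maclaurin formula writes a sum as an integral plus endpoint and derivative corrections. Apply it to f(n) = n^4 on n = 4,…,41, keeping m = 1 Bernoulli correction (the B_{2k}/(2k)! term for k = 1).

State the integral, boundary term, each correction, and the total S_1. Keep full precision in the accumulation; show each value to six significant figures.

S_1 ≈ 2.46070e+07

Integral: ∫_4^41 x^4 dx = 2.31710e+07.
Boundary: ½(f(4) + f(41)) = ½(256.000 + 2.82576e+06) = 1.41301e+06.
Running total after boundary: 2.45840e+07.
Order-1 term: 1/12 · (275684 − 256.000) = 22952.3.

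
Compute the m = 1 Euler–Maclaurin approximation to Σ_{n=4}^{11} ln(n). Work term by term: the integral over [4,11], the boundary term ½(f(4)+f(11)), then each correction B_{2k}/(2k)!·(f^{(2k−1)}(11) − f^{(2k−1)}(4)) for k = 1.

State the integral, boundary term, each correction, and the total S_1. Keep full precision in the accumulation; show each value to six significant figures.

S_1 ≈ 15.7105

Integral: ∫_4^11 ln(x) dx = 13.8317.
Boundary: ½(f(4) + f(11)) = ½(1.38629 + 2.39790) = 1.89209.
Integral + boundary = 15.7238.
k=1: B_{2}/(2)! × [f^{(1)}(11) − f^{(1)}(4)] = 1/12 × (0.0909091 − 0.250000) = -0.0132576.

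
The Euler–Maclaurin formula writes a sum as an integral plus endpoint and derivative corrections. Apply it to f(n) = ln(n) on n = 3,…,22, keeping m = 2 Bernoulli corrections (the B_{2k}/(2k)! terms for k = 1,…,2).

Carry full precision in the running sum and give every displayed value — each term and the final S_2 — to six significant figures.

∫_3^22 ln(x) dx evaluates to 45.7071.
Boundary: ½(f(3) + f(22)) = ½(1.09861 + 3.09104) = 2.09483.
Integral + boundary = 47.8019.
Order-1 term: 1/12 · (0.0454545 − 0.333333) = -0.0239899.
Partial sum through k=1: 47.7779.
Order-2 term: −1/720 · (0.000187829 − 0.0740741) = 0.000102620.

S_2 ≈ 47.7780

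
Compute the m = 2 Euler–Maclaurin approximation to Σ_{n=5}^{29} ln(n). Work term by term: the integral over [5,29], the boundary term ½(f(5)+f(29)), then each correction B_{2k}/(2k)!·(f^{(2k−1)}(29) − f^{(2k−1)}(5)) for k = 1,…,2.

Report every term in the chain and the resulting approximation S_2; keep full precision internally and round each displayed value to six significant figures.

S_2 ≈ 68.0790

The integral term ∫_5^29 ln(x) dx = 65.6044.
½[f(5) + f(29)] = ½[1.60944 + 3.36730] = 2.48837.
Running total after boundary: 68.0928.
k=1: B_{2}/(2)! × [f^{(1)}(29) − f^{(1)}(5)] = 1/12 × (0.0344828 − 0.200000) = -0.0137931.
After k=1: 68.0790.
k=2: B_{4}/(4)! × [f^{(3)}(29) − f^{(3)}(5)] = −1/720 × (8.20042e-05 − 0.0160000) = 2.21083e-05.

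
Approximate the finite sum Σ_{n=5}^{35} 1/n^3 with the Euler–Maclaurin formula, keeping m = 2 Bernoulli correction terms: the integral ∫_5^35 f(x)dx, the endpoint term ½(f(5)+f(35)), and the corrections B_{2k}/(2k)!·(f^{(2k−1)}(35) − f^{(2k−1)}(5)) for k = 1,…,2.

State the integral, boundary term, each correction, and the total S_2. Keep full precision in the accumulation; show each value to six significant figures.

S_2 ≈ 0.0239980

The integral term ∫_5^35 1/x^3 dx = 0.0195918.
Boundary: ½(f(5) + f(35)) = ½(0.00800000 + 2.33236e-05) = 0.00401166.
Integral + boundary = 0.0236035.
k=1: B_{2}/(2)! × [f^{(1)}(35) − f^{(1)}(5)] = 1/12 × (-1.99917e-06 − (-0.00480000)) = 0.000399833.
After k=1: 0.0240033.
k=2: B_{4}/(4)! × [f^{(3)}(35) − f^{(3)}(5)] = −1/720 × (-3.26395e-08 − (-0.00384000)) = -5.33329e-06.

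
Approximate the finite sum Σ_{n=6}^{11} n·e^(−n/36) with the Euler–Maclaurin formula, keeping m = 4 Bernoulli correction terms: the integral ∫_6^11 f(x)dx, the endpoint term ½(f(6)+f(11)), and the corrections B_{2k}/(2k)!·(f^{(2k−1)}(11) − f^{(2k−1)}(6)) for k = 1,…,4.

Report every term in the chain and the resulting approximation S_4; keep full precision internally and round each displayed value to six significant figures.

∫_6^11 x·e^(−x/36) dx evaluates to 33.3603.
Endpoint term: (f(6) + f(11))/2 = (5.07889 + 8.10385)/2 = 6.59137.
So far: 39.9517.
Order-1 term: 1/12 · (0.511607 − 0.705401) = -0.0161495.
Partial sum through k=1: 39.9355.
Order-2 term: −1/720 · (0.00153166 − 0.00185059) = 4.42955e-07.
Partial sum through k=2: 39.9355.
Order-3 term: 1/30240 · (2.05908e-06 − 2.43587e-06) = -1.24600e-11.
Partial sum through k=3: 39.9355.
Order-4 term: −1/1209600 · (2.26568e-09 − 2.65727e-09) = 3.23733e-16.

S_4 ≈ 39.9355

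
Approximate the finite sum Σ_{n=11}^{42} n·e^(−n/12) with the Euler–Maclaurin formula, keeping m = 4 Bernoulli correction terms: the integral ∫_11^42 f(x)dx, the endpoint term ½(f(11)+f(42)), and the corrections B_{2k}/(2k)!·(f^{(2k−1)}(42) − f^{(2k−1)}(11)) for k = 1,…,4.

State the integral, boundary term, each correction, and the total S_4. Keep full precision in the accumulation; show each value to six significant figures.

S_4 ≈ 93.6149

Integral: ∫_11^42 x·e^(−x/12) dx = 90.7906.
Endpoint term: (f(11) + f(42))/2 = (4.39835 + 1.26829)/2 = 2.83332.
Running total after boundary: 93.6239.
Correction k=1: B_{2}/2! · (f^{(1)}(42) − f^{(1)}(11)) = 1/12 · (-0.0754935 − 0.0333208) = -0.00906786.
Partial sum through k=1: 93.6149.
Correction k=2: B_{4}/4! · (f^{(3)}(42) − f^{(3)}(11)) = −1/720 · (-0.000104852 − 0.00578486) = 8.18016e-06.
Partial sum through k=2: 93.6149.
Correction k=3: B_{6}/6! · (f^{(5)}(42) − f^{(5)}(11)) = 1/30240 · (2.18442e-06 − 7.87384e-05) = -2.53155e-09.
Partial sum through k=3: 93.6149.
Correction k=4: B_{8}/8! · (f^{(7)}(42) − f^{(7)}(11)) = −1/1209600 · (3.53956e-08 − 8.14612e-07) = 6.44194e-13.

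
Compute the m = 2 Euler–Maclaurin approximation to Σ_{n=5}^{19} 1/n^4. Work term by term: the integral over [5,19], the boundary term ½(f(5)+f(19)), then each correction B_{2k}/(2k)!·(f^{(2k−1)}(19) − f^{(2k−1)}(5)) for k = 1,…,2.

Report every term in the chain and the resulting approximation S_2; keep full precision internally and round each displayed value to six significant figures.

S_2 ≈ 0.00352630

The integral term ∫_5^19 1/x^4 dx = 0.00261807.
Boundary: ½(f(5) + f(19)) = ½(0.00160000 + 7.67336e-06) = 0.000803837.
Integral + boundary = 0.00342191.
Correction k=1: B_{2}/2! · (f^{(1)}(19) − f^{(1)}(5)) = 1/12 · (-1.61544e-06 − (-0.00128000)) = 0.000106532.
Running total after k=1: 0.00352844.
Correction k=2: B_{4}/4! · (f^{(3)}(19) − f^{(3)}(5)) = −1/720 · (-1.34247e-07 − (-0.00153600)) = -2.13315e-06.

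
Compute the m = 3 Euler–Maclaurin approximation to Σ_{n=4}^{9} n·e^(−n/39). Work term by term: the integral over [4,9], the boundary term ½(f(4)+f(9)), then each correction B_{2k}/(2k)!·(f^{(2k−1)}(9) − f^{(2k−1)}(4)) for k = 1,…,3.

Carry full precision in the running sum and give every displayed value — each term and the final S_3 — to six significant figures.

S_3 ≈ 32.6644

The integral term ∫_4^9 x·e^(−x/39) dx = 27.3033.
Boundary: ½(f(4) + f(9)) = ½(3.61008 + 7.14530) = 5.37769.
So far: 32.6810.
Order-1 term: 1/12 · (0.610710 − 0.809954) = -0.0166037.
Running total after k=1: 32.6644.
Order-2 term: −1/720 · (0.00144547 − 0.00171926) = 3.80269e-07.
Running total after k=2: 32.6644.
Order-3 term: 1/30240 · (1.63670e-06 − 1.91059e-06) = -9.05730e-12.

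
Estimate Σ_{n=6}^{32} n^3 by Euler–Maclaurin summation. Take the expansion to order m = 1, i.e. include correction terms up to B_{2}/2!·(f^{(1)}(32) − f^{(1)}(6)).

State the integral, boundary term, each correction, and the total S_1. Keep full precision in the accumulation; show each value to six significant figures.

Integral: ∫_6^32 x^3 dx = 261820.
Boundary: ½(f(6) + f(32)) = ½(216.000 + 32768.0) = 16492.0.
Running total after boundary: 278312.
Correction k=1: B_{2}/2! · (f^{(1)}(32) − f^{(1)}(6)) = 1/12 · (3072.00 − 108.000) = 247.000.

S_1 ≈ 278559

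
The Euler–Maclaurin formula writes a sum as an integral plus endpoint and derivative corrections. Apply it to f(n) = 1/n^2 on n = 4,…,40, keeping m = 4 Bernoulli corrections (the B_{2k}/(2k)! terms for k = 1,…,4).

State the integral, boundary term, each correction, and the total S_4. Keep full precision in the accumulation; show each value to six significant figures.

∫_4^40 1/x^2 dx evaluates to 0.225000.
Endpoint term: (f(4) + f(40))/2 = (0.0625000 + 0.000625000)/2 = 0.0315625.
Integral + boundary = 0.256563.
Correction k=1: B_{2}/2! · (f^{(1)}(40) − f^{(1)}(4)) = 1/12 · (-3.12500e-05 − (-0.0312500)) = 0.00260156.
Running total after k=1: 0.259164.
Correction k=2: B_{4}/4! · (f^{(3)}(40) − f^{(3)}(4)) = −1/720 · (-2.34375e-07 − (-0.0234375)) = -3.25518e-05.
Running total after k=2: 0.259132.
Correction k=3: B_{6}/6! · (f^{(5)}(40) − f^{(5)}(4)) = 1/30240 · (-4.39453e-09 − (-0.0439453)) = 1.45322e-06.
Running total after k=3: 0.259133.
Correction k=4: B_{8}/8! · (f^{(7)}(40) − f^{(7)}(4)) = −1/1209600 · (-1.53809e-10 − (-0.153809)) = -1.27157e-07.

S_4 ≈ 0.259133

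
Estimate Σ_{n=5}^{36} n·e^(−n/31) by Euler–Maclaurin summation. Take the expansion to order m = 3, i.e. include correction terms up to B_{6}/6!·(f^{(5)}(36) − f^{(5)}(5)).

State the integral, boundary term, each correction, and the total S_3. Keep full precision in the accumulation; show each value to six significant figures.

∫_5^36 x·e^(−x/31) dx evaluates to 299.495.
Boundary: ½(f(5) + f(36)) = ½(4.25522 + 11.2709) = 7.76309.
Running total after boundary: 307.258.
k=1: B_{2}/(2)! × [f^{(1)}(36) − f^{(1)}(5)] = 1/12 × (-0.0504971 − 0.713780) = -0.0636897.
After k=1: 307.194.
k=2: B_{4}/(4)! × [f^{(3)}(36) − f^{(3)}(5)] = −1/720 × (0.000599029 − 0.00251391) = 2.65956e-06.
After k=2: 307.194.
k=3: B_{6}/(6)! × [f^{(5)}(36) − f^{(5)}(5)] = 1/30240 × (1.30136e-06 − 4.45898e-06) = -1.04419e-10.

S_3 ≈ 307.194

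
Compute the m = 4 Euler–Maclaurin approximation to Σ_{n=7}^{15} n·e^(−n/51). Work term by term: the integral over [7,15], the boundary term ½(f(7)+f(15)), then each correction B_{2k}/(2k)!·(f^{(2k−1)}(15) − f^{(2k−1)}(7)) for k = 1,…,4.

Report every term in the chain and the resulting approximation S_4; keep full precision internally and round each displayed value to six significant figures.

S_4 ≈ 78.9462

The integral term ∫_7^15 x·e^(−x/51) dx = 70.3250.
Boundary: ½(f(7) + f(15)) = ½(6.10224 + 11.1778) = 8.64003.
Integral + boundary = 78.9650.
k=1: B_{2}/(2)! × [f^{(1)}(15) − f^{(1)}(7)] = 1/12 × (0.526016 − 0.752096) = -0.0188401.
After k=1: 78.9462.
k=2: B_{4}/(4)! × [f^{(3)}(15) − f^{(3)}(7)] = −1/720 × (0.000775238 − 0.000959474) = 2.55884e-07.
After k=2: 78.9462.
k=3: B_{6}/(6)! × [f^{(5)}(15) − f^{(5)}(7)] = 1/30240 × (5.18354e-07 − 6.26602e-07) = -3.57962e-12.
After k=3: 78.9462.
k=4: B_{8}/(8)! × [f^{(7)}(15) − f^{(7)}(7)] = −1/1209600 × (2.83989e-10 − 3.39991e-10) = 4.62983e-17.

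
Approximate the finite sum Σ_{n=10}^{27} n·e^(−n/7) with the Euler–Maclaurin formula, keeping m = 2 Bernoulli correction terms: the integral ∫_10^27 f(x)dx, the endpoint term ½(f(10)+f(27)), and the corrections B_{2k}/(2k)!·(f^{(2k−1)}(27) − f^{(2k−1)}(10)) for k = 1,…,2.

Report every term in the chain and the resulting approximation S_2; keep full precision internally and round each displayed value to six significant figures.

S_2 ≈ 24.9770

∫_10^27 x·e^(−x/7) dx evaluates to 23.4899.
Boundary: ½(f(10) + f(27)) = ½(2.39651 + 0.570464) = 1.48349.
Integral + boundary = 24.9734.
k=1: B_{2}/(2)! × [f^{(1)}(27) − f^{(1)}(10)] = 1/12 × (-0.0603665 − (-0.102708)) = 0.00352842.
Partial sum through k=1: 24.9770.
k=2: B_{4}/(4)! × [f^{(3)}(27) − f^{(3)}(10)] = −1/720 × (-0.000369591 − 0.00768560) = 1.11878e-05.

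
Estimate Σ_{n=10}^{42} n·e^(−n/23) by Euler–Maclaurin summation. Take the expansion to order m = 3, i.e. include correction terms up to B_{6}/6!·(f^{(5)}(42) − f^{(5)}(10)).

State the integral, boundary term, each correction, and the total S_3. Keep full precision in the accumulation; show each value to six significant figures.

S_3 ≈ 257.199

∫_10^42 x·e^(−x/23) dx evaluates to 250.622.
½[f(10) + f(42)] = ½[6.47405 + 6.76379] = 6.61892.
Integral + boundary = 257.241.
Correction k=1: B_{2}/2! · (f^{(1)}(42) − f^{(1)}(10)) = 1/12 · (-0.133035 − 0.365925) = -0.0415800.
After k=1: 257.199.
Correction k=2: B_{4}/4! · (f^{(3)}(42) − f^{(3)}(10)) = −1/720 · (0.000357372 − 0.00313939) = 3.86391e-06.
After k=2: 257.199.
Correction k=3: B_{6}/6! · (f^{(5)}(42) − f^{(5)}(10)) = 1/30240 · (1.82652e-06 − 1.05615e-05) = -2.88856e-10.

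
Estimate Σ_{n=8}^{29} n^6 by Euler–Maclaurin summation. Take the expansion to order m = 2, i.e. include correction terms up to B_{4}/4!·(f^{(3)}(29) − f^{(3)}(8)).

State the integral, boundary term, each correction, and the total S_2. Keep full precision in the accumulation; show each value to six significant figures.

∫_8^29 x^6 dx evaluates to 2.46397e+09.
Boundary: ½(f(8) + f(29)) = ½(262144 + 5.94823e+08) = 2.97543e+08.
Integral + boundary = 2.76151e+09.
k=1: B_{2}/(2)! × [f^{(1)}(29) − f^{(1)}(8)] = 1/12 × (1.23067e+08 − 196608) = 1.02392e+07.
Partial sum through k=1: 2.77175e+09.
k=2: B_{4}/(4)! × [f^{(3)}(29) − f^{(3)}(8)] = −1/720 × (2.92668e+06 − 61440.0) = -3979.50.

S_2 ≈ 2.77175e+09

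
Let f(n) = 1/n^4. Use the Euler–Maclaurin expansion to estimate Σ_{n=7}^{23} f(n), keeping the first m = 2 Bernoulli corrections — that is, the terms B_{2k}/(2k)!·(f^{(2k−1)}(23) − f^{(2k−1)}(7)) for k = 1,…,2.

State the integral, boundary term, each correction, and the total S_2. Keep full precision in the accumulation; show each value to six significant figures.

S_2 ≈ 0.00117403

Integral: ∫_7^23 1/x^4 dx = 0.000944421.
Boundary: ½(f(7) + f(23)) = ½(0.000416493 + 3.57346e-06) = 0.000210033.
So far: 0.00115445.
k=1: B_{2}/(2)! × [f^{(1)}(23) − f^{(1)}(7)] = 1/12 × (-6.21471e-07 − (-0.000237996)) = 1.97812e-05.
After k=1: 0.00117424.
k=2: B_{4}/(4)! × [f^{(3)}(23) − f^{(3)}(7)] = −1/720 × (-3.52441e-08 − (-0.000145712)) = -2.02329e-07.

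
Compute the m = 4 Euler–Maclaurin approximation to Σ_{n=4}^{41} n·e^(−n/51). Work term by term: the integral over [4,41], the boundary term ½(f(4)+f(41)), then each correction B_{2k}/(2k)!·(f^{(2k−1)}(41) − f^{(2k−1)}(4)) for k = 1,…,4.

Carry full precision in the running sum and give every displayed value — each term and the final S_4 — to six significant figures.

S_4 ≈ 504.367

The integral term ∫_4^41 x·e^(−x/51) dx = 493.406.
Boundary: ½(f(4) + f(41)) = ½(3.69826 + 18.3504) = 11.0243.
Running total after boundary: 504.431.
k=1: B_{2}/(2)! × [f^{(1)}(41) − f^{(1)}(4)] = 1/12 × (0.0877589 − 0.852051) = -0.0636910.
Running total after k=1: 504.367.
k=2: B_{4}/(4)! × [f^{(3)}(41) − f^{(3)}(4)] = −1/720 × (0.000377893 − 0.00103852) = 9.17533e-07.
Running total after k=2: 504.367.
k=3: B_{6}/(6)! × [f^{(5)}(41) − f^{(5)}(4)] = 1/30240 × (2.77603e-07 − 6.72606e-07) = -1.30623e-11.
Running total after k=3: 504.367.
k=4: B_{8}/(8)! × [f^{(7)}(41) − f^{(7)}(4)] = −1/1209600 × (1.57600e-10 − 3.63681e-10) = 1.70371e-16.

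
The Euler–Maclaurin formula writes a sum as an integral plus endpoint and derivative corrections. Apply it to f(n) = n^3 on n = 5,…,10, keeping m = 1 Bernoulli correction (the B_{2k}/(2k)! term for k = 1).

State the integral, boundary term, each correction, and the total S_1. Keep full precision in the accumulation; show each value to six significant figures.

The integral term ∫_5^10 x^3 dx = 2343.75.
½[f(5) + f(10)] = ½[125.000 + 1000.00] = 562.500.
Running total after boundary: 2906.25.
Correction k=1: B_{2}/2! · (f^{(1)}(10) − f^{(1)}(5)) = 1/12 · (300.000 − 75.0000) = 18.7500.

S_1 ≈ 2925.00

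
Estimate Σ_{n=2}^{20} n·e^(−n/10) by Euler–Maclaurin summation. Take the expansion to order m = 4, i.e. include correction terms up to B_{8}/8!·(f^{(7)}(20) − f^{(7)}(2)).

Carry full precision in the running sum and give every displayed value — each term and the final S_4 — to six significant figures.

S_4 ≈ 59.7534

Integral: ∫_2^20 x·e^(−x/10) dx = 57.6471.
Boundary: ½(f(2) + f(20)) = ½(1.63746 + 2.70671) = 2.17208.
Integral + boundary = 59.8192.
k=1: B_{2}/(2)! × [f^{(1)}(20) − f^{(1)}(2)] = 1/12 × (-0.135335 − 0.654985) = -0.0658600.
Partial sum through k=1: 59.7533.
k=2: B_{4}/(4)! × [f^{(3)}(20) − f^{(3)}(2)] = −1/720 × (0.00135335 − 0.0229245) = 2.99599e-05.
Partial sum through k=2: 59.7534.
k=3: B_{6}/(6)! × [f^{(5)}(20) − f^{(5)}(2)] = 1/30240 × (4.06006e-05 − 0.000392991) = -1.16531e-08.
Partial sum through k=3: 59.7534.
k=4: B_{8}/(8)! × [f^{(7)}(20) − f^{(7)}(2)] = −1/1209600 × (6.76676e-07 − 5.56737e-06) = 4.04323e-12.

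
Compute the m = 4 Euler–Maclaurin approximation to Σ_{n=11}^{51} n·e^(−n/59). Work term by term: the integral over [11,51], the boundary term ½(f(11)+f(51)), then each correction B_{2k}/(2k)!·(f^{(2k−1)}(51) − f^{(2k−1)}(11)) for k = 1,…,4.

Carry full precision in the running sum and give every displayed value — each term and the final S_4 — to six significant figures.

S_4 ≈ 708.529

Integral: ∫_11^51 x·e^(−x/59) dx = 693.273.
Endpoint term: (f(11) + f(51))/2 = (9.12899 + 21.4864)/2 = 15.3077.
So far: 708.581.
k=1: B_{2}/(2)! × [f^{(1)}(51) − f^{(1)}(11)] = 1/12 × (0.0571256 − 0.675179) = -0.0515045.
Running total after k=1: 708.529.
k=2: B_{4}/(4)! × [f^{(3)}(51) − f^{(3)}(11)] = −1/720 × (0.000258468 − 0.000670783) = 5.72659e-07.
Running total after k=2: 708.529.
k=3: B_{6}/(6)! × [f^{(5)}(51) − f^{(5)}(11)] = 1/30240 × (1.43788e-07 − 3.29677e-07) = -6.14711e-12.
Running total after k=3: 708.529.
k=4: B_{8}/(8)! × [f^{(7)}(51) − f^{(7)}(11)] = −1/1209600 × (6.12826e-11 − 1.34058e-10) = 6.01646e-17.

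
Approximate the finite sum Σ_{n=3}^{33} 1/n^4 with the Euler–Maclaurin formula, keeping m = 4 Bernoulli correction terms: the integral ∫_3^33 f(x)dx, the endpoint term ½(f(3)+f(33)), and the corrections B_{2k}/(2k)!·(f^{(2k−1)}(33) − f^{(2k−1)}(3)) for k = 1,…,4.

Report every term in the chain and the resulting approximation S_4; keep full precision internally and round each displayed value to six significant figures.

S_4 ≈ 0.0198137

∫_3^33 1/x^4 dx evaluates to 0.0123364.
Endpoint term: (f(3) + f(33))/2 = (0.0123457 + 8.43226e-07)/2 = 0.00617326.
Integral + boundary = 0.0185097.
Order-1 term: 1/12 · (-1.02209e-07 − (-0.0164609)) = 0.00137173.
Running total after k=1: 0.0198814.
Order-2 term: −1/720 · (-2.81568e-09 − (-0.0548697)) = -7.62079e-05.
Running total after k=2: 0.0198052.
Order-3 term: 1/30240 · (-1.44792e-10 − (-0.341411)) = 1.12901e-05.
Running total after k=3: 0.0198165.
Order-4 term: −1/1209600 · (-1.19663e-11 − (-3.41411)) = -2.82251e-06.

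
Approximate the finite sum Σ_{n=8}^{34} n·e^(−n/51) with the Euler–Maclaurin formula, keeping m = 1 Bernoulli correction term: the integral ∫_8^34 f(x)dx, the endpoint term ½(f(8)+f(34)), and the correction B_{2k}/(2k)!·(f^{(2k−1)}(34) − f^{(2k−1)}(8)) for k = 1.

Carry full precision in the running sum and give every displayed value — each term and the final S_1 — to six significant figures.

S_1 ≈ 358.596

Integral: ∫_8^34 x·e^(−x/51) dx = 346.494.
Endpoint term: (f(8) + f(34))/2 = (6.83857 + 17.4562)/2 = 12.1474.
So far: 358.642.
Order-1 term: 1/12 · (0.171139 − 0.720732) = -0.0457994.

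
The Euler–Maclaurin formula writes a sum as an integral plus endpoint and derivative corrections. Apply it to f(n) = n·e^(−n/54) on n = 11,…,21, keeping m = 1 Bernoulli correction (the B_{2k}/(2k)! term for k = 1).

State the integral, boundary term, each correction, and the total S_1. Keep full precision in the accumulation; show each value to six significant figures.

Integral: ∫_11^21 x·e^(−x/54) dx = 117.992.
Endpoint term: (f(11) + f(21))/2 = (8.97274 + 14.2340)/2 = 11.6034.
Integral + boundary = 129.596.
Order-1 term: 1/12 · (0.414217 − 0.649542) = -0.0196104.

S_1 ≈ 129.576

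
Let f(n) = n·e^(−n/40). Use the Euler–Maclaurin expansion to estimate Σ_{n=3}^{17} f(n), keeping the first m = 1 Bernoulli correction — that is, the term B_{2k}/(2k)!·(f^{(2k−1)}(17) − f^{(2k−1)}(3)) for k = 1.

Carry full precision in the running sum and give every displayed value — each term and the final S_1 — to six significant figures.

S_1 ≈ 112.032

The integral term ∫_3^17 x·e^(−x/40) dx = 105.124.
½[f(3) + f(17)] = ½[2.78323 + 11.1141] = 6.94866.
So far: 112.072.
Correction k=1: B_{2}/2! · (f^{(1)}(17) − f^{(1)}(3)) = 1/12 · (0.375918 − 0.858163) = -0.0401871.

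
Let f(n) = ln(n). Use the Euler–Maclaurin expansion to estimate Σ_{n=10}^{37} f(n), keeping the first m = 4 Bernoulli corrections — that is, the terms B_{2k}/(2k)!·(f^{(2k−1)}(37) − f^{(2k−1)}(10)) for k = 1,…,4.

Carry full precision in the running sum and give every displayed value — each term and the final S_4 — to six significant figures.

S_4 ≈ 86.5288

The integral term ∫_10^37 ln(x) dx = 83.5781.
Boundary: ½(f(10) + f(37)) = ½(2.30259 + 3.61092) = 2.95675.
Running total after boundary: 86.5349.
Correction k=1: B_{2}/2! · (f^{(1)}(37) − f^{(1)}(10)) = 1/12 · (0.0270270 − 0.100000) = -0.00608108.
Running total after k=1: 86.5288.
Correction k=2: B_{4}/4! · (f^{(3)}(37) − f^{(3)}(10)) = −1/720 · (3.94843e-05 − 0.00200000) = 2.72294e-06.
Running total after k=2: 86.5288.
Correction k=3: B_{6}/6! · (f^{(5)}(37) − f^{(5)}(10)) = 1/30240 · (3.46101e-07 − 0.000240000) = -7.92506e-09.
Running total after k=3: 86.5288.
Correction k=4: B_{8}/8! · (f^{(7)}(37) − f^{(7)}(10)) = −1/1209600 · (7.58439e-09 − 7.20000e-05) = 5.95175e-11.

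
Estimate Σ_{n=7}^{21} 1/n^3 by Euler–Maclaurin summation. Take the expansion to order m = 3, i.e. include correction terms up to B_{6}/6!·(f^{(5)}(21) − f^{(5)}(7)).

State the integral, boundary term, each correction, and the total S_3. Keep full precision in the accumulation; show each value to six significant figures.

The integral term ∫_7^21 1/x^3 dx = 0.00907029.
½[f(7) + f(21)] = ½[0.00291545 + 0.000107980] = 0.00151172.
So far: 0.0105820.
Correction k=1: B_{2}/2! · (f^{(1)}(21) − f^{(1)}(7)) = 1/12 · (-1.54257e-05 − (-0.00124948)) = 0.000102838.
Partial sum through k=1: 0.0106848.
Correction k=2: B_{4}/4! · (f^{(3)}(21) − f^{(3)}(7)) = −1/720 · (-6.99577e-07 − (-0.000509992)) = -7.07350e-07.
Partial sum through k=2: 0.0106841.
Correction k=3: B_{6}/6! · (f^{(5)}(21) − f^{(5)}(7)) = 1/30240 · (-6.66264e-08 − (-0.000437136)) = 1.44533e-08.

S_3 ≈ 0.0106842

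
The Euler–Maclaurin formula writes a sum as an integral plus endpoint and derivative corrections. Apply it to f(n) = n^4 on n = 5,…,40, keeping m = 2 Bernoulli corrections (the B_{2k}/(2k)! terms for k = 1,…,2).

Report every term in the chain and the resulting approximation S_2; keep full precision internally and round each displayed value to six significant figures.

Integral: ∫_5^40 x^4 dx = 2.04794e+07.
½[f(5) + f(40)] = ½[625.000 + 2.56000e+06] = 1.28031e+06.
Running total after boundary: 2.17597e+07.
Order-1 term: 1/12 · (256000 − 500.000) = 21291.7.
Running total after k=1: 2.17810e+07.
Order-2 term: −1/720 · (960.000 − 120.000) = -1.16667.

S_2 ≈ 2.17810e+07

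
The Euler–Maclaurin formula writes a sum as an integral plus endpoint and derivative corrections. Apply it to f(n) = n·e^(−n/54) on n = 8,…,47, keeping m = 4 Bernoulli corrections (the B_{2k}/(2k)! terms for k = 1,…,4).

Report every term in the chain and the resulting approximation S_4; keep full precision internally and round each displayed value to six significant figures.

S_4 ≈ 616.110

∫_8^47 x·e^(−x/54) dx evaluates to 602.876.
Boundary: ½(f(8) + f(47)) = ½(6.89843 + 19.6834) = 13.2909.
Running total after boundary: 616.167.
Correction k=1: B_{2}/2! · (f^{(1)}(47) − f^{(1)}(8)) = 1/12 · (0.0542884 − 0.734555) = -0.0566889.
Partial sum through k=1: 616.110.
Correction k=2: B_{4}/4! · (f^{(3)}(47) − f^{(3)}(8)) = −1/720 · (0.000305858 − 0.000843334) = 7.46495e-07.
Partial sum through k=2: 616.110.
Correction k=3: B_{6}/6! · (f^{(5)}(47) − f^{(5)}(8)) = 1/30240 · (2.03394e-07 − 4.92031e-07) = -9.54486e-12.
Partial sum through k=3: 616.110.
Correction k=4: B_{8}/8! · (f^{(7)}(47) − f^{(7)}(8)) = −1/1209600 · (1.03532e-10 − 2.38290e-10) = 1.11407e-16.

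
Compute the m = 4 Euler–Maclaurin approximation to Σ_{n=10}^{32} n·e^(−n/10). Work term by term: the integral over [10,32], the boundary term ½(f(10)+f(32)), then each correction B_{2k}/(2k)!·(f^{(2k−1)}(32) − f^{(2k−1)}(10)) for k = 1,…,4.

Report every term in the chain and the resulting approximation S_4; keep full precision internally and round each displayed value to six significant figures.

S_4 ≈ 58.9399

∫_10^32 x·e^(−x/10) dx evaluates to 56.4558.
Boundary: ½(f(10) + f(32)) = ½(3.67879 + 1.30439) = 2.49159.
So far: 58.9474.
Correction k=1: B_{2}/2! · (f^{(1)}(32) − f^{(1)}(10)) = 1/12 · (-0.0896768 − 0.00000) = -0.00747307.
Running total after k=1: 58.9399.
Correction k=2: B_{4}/4! · (f^{(3)}(32) − f^{(3)}(10)) = −1/720 · (-8.15244e-05 − 0.00735759) = 1.03321e-05.
Running total after k=2: 58.9399.
Correction k=3: B_{6}/6! · (f^{(5)}(32) − f^{(5)}(10)) = 1/30240 · (7.33720e-06 − 0.000147152) = -4.62350e-09.
Running total after k=3: 58.9399.
Correction k=4: B_{8}/8! · (f^{(7)}(32) − f^{(7)}(10)) = −1/1209600 · (1.54896e-07 − 2.20728e-06) = 1.69674e-12.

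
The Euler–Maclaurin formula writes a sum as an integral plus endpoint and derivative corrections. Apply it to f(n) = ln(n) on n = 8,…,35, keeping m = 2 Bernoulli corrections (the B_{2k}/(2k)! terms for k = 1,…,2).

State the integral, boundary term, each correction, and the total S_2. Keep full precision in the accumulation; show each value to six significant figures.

Integral: ∫_8^35 ln(x) dx = 80.8016.
Endpoint term: (f(8) + f(35))/2 = (2.07944 + 3.55535)/2 = 2.81739.
Integral + boundary = 83.6190.
Correction k=1: B_{2}/2! · (f^{(1)}(35) − f^{(1)}(8)) = 1/12 · (0.0285714 − 0.125000) = -0.00803571.
Running total after k=1: 83.6110.
Correction k=2: B_{4}/4! · (f^{(3)}(35) − f^{(3)}(8)) = −1/720 · (4.66472e-05 − 0.00390625) = 5.36056e-06.

S_2 ≈ 83.6110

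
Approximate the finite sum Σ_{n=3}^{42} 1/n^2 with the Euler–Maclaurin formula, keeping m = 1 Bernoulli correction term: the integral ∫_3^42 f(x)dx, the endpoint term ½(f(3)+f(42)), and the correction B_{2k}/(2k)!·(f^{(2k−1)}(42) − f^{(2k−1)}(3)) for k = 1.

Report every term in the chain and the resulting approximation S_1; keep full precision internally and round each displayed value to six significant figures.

∫_3^42 1/x^2 dx evaluates to 0.309524.
½[f(3) + f(42)] = ½[0.111111 + 0.000566893] = 0.0558390.
So far: 0.365363.
k=1: B_{2}/(2)! × [f^{(1)}(42) − f^{(1)}(3)] = 1/12 × (-2.69949e-05 − (-0.0740741)) = 0.00617059.

S_1 ≈ 0.371533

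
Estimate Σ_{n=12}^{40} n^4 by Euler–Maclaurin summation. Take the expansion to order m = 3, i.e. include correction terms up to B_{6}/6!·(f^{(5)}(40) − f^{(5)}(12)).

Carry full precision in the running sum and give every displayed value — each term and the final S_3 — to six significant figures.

The integral term ∫_12^40 x^4 dx = 2.04302e+07.
½[f(12) + f(40)] = ½[20736.0 + 2.56000e+06] = 1.29037e+06.
Running total after boundary: 2.17206e+07.
Correction k=1: B_{2}/2! · (f^{(1)}(40) − f^{(1)}(12)) = 1/12 · (256000 − 6912.00) = 20757.3.
Running total after k=1: 2.17414e+07.
Correction k=2: B_{4}/4! · (f^{(3)}(40) − f^{(3)}(12)) = −1/720 · (960.000 − 288.000) = -0.933333.
Running total after k=2: 2.17414e+07.
Correction k=3: B_{6}/6! · (f^{(5)}(40) − f^{(5)}(12)) = 1/30240 · (0.00000 − 0.00000) = 0.00000.

S_3 ≈ 2.17414e+07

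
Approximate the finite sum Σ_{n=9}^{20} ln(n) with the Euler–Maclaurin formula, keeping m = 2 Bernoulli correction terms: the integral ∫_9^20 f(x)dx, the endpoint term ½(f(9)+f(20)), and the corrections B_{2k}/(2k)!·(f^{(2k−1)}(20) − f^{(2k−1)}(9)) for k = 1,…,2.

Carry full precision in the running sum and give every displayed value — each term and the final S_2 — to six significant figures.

S_2 ≈ 31.7310

The integral term ∫_9^20 ln(x) dx = 29.1396.
Boundary: ½(f(9) + f(20)) = ½(2.19722 + 2.99573) = 2.59648.
So far: 31.7361.
Correction k=1: B_{2}/2! · (f^{(1)}(20) − f^{(1)}(9)) = 1/12 · (0.0500000 − 0.111111) = -0.00509259.
Running total after k=1: 31.7310.
Correction k=2: B_{4}/4! · (f^{(3)}(20) − f^{(3)}(9)) = −1/720 · (0.000250000 − 0.00274348) = 3.46317e-06.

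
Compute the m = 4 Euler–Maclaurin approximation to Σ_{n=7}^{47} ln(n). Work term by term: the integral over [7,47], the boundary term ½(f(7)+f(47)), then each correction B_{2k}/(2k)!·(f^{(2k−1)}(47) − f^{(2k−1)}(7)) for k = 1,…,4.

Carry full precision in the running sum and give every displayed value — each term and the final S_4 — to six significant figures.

The integral term ∫_7^47 ln(x) dx = 127.336.
Endpoint term: (f(7) + f(47))/2 = (1.94591 + 3.85015)/2 = 2.89803.
Integral + boundary = 130.234.
Order-1 term: 1/12 · (0.0212766 − 0.142857) = -0.0101317.
After k=1: 130.223.
Order-2 term: −1/720 · (1.92636e-05 − 0.00583090) = 8.07172e-06.
After k=2: 130.223.
Order-3 term: 1/30240 · (1.04646e-07 − 0.00142798) = -4.72180e-08.
After k=3: 130.223.
Order-4 term: −1/1209600 · (1.42117e-09 − 0.000874271) = 7.22776e-10.

S_4 ≈ 130.223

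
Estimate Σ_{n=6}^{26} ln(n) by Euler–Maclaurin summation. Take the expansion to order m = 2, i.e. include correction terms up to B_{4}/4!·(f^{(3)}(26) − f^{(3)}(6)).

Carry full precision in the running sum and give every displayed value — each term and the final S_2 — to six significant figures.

∫_6^26 ln(x) dx evaluates to 53.9600.
Endpoint term: (f(6) + f(26))/2 = (1.79176 + 3.25810)/2 = 2.52493.
So far: 56.4849.
k=1: B_{2}/(2)! × [f^{(1)}(26) − f^{(1)}(6)] = 1/12 × (0.0384615 − 0.166667) = -0.0106838.
Partial sum through k=1: 56.4742.
k=2: B_{4}/(4)! × [f^{(3)}(26) − f^{(3)}(6)] = −1/720 × (0.000113792 − 0.00925926) = 1.27020e-05.

S_2 ≈ 56.4742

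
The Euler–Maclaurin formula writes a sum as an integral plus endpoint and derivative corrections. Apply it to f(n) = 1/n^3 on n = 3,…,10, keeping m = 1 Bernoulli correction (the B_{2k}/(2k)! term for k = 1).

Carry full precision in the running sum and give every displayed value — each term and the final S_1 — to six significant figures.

S_1 ≈ 0.0726355

∫_3^10 1/x^3 dx evaluates to 0.0505556.
Boundary: ½(f(3) + f(10)) = ½(0.0370370 + 0.00100000) = 0.0190185.
Running total after boundary: 0.0695741.
k=1: B_{2}/(2)! × [f^{(1)}(10) − f^{(1)}(3)] = 1/12 × (-0.000300000 − (-0.0370370)) = 0.00306142.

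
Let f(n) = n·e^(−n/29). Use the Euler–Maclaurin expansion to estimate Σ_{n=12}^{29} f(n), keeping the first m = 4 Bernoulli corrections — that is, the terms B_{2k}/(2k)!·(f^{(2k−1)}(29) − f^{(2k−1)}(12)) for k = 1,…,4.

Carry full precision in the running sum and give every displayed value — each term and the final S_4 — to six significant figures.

S_4 ≈ 176.588

The integral term ∫_12^29 x·e^(−x/29) dx = 167.320.
Endpoint term: (f(12) + f(29))/2 = (7.93365 + 10.6685)/2 = 9.30108.
Integral + boundary = 176.621.
k=1: B_{2}/(2)! × [f^{(1)}(29) − f^{(1)}(12)] = 1/12 × (0.00000 − 0.387563) = -0.0322970.
Running total after k=1: 176.588.
k=2: B_{4}/(4)! × [f^{(3)}(29) − f^{(3)}(12)] = −1/720 × (0.000874862 − 0.00203310) = 1.60867e-06.
Running total after k=2: 176.588.
k=3: B_{6}/(6)! × [f^{(5)}(29) − f^{(5)}(12)] = 1/30240 × (2.08053e-06 − 4.28700e-06) = -7.29654e-11.
Running total after k=3: 176.588.
k=4: B_{8}/(8)! × [f^{(7)}(29) − f^{(7)}(12)] = −1/1209600 × (3.71081e-09 − 7.32048e-09) = 2.98418e-15.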